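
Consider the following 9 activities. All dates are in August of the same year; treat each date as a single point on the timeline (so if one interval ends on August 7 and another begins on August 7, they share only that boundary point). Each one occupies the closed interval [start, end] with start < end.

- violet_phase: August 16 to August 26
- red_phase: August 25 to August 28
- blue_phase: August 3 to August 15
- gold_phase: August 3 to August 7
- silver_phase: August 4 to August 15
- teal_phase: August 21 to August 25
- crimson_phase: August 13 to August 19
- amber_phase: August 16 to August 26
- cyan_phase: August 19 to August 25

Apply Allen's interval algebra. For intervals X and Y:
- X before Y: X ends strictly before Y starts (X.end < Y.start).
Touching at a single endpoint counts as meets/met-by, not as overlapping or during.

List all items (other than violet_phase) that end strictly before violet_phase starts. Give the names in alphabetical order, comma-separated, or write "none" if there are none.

Target violet_phase = [August 16, August 26].
amber_phase [August 16, August 26] → equals → no.
blue_phase [August 3, August 15] → before → yes.
crimson_phase [August 13, August 19] → overlaps → no.
cyan_phase [August 19, August 25] → during → no.
gold_phase [August 3, August 7] → before → yes.
red_phase [August 25, August 28] → overlapped-by → no.
silver_phase [August 4, August 15] → before → yes.
teal_phase [August 21, August 25] → during → no.
Result: blue_phase, gold_phase, silver_phase.

blue_phase, gold_phase, silver_phase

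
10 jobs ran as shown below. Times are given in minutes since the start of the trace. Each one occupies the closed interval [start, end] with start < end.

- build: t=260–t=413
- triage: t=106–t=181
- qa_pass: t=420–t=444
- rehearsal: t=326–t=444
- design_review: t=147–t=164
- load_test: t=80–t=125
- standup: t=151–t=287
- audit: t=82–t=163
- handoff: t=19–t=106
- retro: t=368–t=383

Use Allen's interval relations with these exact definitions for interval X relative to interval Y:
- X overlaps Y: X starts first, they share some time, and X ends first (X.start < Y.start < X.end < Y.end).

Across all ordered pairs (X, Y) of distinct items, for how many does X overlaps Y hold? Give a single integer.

Checking all 90 ordered pairs for relation 'overlaps'; matching pairs in alphabetical order:
(audit, design_review): audit overlaps design_review ✓
(audit, standup): audit overlaps standup ✓
(audit, triage): audit overlaps triage ✓
(build, rehearsal): build overlaps rehearsal ✓
(design_review, standup): design_review overlaps standup ✓
(handoff, audit): handoff overlaps audit ✓
(handoff, load_test): handoff overlaps load_test ✓
(load_test, audit): load_test overlaps audit ✓
(load_test, triage): load_test overlaps triage ✓
(standup, build): standup overlaps build ✓
(triage, standup): triage overlaps standup ✓
Count: 11.

11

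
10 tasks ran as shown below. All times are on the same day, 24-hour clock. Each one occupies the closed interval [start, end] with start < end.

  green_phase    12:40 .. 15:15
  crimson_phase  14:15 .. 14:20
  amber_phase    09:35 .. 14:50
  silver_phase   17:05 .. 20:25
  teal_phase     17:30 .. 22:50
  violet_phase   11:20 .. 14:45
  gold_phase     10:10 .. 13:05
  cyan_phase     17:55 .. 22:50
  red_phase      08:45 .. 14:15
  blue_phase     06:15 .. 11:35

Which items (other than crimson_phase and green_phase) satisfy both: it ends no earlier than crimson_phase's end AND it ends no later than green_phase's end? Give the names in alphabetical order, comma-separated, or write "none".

Conditions: its end is no earlier than crimson_phase's end (X.end >= 14:20) AND its end is no later than green_phase's end (X.end <= 15:15).
amber_phase: end 14:50 >= 14:20? ✓; end 14:50 <= 15:15? ✓ → yes.
blue_phase: end 11:35 >= 14:20? ✗; end 11:35 <= 15:15? ✓ → no.
cyan_phase: end 22:50 >= 14:20? ✓; end 22:50 <= 15:15? ✗ → no.
gold_phase: end 13:05 >= 14:20? ✗; end 13:05 <= 15:15? ✓ → no.
red_phase: end 14:15 >= 14:20? ✗; end 14:15 <= 15:15? ✓ → no.
silver_phase: end 20:25 >= 14:20? ✓; end 20:25 <= 15:15? ✗ → no.
teal_phase: end 22:50 >= 14:20? ✓; end 22:50 <= 15:15? ✗ → no.
violet_phase: end 14:45 >= 14:20? ✓; end 14:45 <= 15:15? ✓ → yes.
Result: amber_phase, violet_phase.

amber_phase, violet_phase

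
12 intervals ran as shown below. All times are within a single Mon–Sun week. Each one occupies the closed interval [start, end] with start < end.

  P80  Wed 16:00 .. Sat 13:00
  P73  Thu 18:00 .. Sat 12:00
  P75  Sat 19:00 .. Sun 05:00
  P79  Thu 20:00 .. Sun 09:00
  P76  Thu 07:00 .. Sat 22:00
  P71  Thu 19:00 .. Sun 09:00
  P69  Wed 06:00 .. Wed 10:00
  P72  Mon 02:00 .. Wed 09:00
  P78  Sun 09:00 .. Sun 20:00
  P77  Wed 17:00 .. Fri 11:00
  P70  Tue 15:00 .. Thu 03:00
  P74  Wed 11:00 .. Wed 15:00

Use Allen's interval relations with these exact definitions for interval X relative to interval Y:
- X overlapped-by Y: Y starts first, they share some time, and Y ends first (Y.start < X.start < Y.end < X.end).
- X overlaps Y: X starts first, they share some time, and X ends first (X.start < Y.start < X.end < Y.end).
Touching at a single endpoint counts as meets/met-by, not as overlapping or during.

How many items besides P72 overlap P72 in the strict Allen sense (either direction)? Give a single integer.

Target P72 = [Mon 02:00, Wed 09:00].
P69 [Wed 06:00, Wed 10:00] → overlapped-by → counts.
P70 [Tue 15:00, Thu 03:00] → overlapped-by → counts.
P71 [Thu 19:00, Sun 09:00] → after → no.
P73 [Thu 18:00, Sat 12:00] → after → no.
P74 [Wed 11:00, Wed 15:00] → after → no.
P75 [Sat 19:00, Sun 05:00] → after → no.
P76 [Thu 07:00, Sat 22:00] → after → no.
P77 [Wed 17:00, Fri 11:00] → after → no.
P78 [Sun 09:00, Sun 20:00] → after → no.
P79 [Thu 20:00, Sun 09:00] → after → no.
P80 [Wed 16:00, Sat 13:00] → after → no.
Total: 2.

2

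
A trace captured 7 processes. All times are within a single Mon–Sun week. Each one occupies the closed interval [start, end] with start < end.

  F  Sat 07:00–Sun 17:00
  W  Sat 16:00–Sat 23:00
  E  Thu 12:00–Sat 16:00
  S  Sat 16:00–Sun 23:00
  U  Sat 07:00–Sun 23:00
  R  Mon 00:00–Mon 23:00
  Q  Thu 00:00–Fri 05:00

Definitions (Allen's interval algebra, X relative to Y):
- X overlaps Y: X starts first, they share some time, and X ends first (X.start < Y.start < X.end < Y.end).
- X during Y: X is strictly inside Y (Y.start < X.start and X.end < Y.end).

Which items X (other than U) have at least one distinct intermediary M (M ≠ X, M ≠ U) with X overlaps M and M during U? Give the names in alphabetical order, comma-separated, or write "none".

none

Target U = [Sat 07:00, Sun 23:00].
Intermediaries M with M during U: W.
Via W — items with X overlaps W: none.
Union: none.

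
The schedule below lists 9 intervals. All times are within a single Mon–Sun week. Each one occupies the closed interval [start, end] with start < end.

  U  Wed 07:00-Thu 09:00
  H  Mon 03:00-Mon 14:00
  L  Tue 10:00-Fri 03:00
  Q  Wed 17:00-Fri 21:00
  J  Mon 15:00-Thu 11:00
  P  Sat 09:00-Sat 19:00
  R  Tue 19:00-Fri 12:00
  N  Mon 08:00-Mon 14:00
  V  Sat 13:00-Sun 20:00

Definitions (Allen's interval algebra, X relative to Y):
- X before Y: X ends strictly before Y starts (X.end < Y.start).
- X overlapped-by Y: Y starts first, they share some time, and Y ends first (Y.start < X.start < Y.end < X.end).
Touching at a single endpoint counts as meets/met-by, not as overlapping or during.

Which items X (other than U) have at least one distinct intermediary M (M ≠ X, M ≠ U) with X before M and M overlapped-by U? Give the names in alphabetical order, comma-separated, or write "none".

H, N

Target U = [Wed 07:00, Thu 09:00].
Intermediaries M with M overlapped-by U: Q.
Via Q — items with X before Q: H, N.
Union: H, N.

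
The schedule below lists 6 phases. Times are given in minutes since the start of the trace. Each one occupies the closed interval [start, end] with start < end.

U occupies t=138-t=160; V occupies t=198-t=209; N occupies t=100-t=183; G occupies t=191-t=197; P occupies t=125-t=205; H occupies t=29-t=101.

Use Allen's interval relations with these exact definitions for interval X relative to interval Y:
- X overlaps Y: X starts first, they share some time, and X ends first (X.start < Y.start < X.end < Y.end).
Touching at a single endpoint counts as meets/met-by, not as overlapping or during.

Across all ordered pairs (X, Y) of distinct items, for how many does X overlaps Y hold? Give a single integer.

Checking all 30 ordered pairs for relation 'overlaps'; matching pairs in alphabetical order:
(H, N): H overlaps N ✓
(N, P): N overlaps P ✓
(P, V): P overlaps V ✓
Count: 3.

3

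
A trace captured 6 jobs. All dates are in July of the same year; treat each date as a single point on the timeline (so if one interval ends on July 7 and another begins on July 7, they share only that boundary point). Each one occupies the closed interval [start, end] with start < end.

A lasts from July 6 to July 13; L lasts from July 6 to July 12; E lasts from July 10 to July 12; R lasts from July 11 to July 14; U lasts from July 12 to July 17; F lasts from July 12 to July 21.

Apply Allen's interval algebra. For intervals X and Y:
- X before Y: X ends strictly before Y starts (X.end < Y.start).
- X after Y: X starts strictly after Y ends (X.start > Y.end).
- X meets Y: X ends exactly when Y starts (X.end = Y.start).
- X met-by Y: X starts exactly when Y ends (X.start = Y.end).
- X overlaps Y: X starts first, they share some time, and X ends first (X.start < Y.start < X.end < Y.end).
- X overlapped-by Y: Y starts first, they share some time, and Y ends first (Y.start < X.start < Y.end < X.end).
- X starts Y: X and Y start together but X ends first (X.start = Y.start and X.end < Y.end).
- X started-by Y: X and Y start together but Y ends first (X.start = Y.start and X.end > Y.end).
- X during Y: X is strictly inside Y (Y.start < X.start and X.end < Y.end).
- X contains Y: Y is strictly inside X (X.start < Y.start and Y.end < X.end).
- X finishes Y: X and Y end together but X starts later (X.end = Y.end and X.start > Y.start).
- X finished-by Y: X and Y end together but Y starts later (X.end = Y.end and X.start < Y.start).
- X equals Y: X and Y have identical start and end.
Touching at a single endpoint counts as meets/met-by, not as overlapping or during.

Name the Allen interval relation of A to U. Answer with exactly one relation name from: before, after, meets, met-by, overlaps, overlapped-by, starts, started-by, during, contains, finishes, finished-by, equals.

overlaps

A = [July 6, July 13]; U = [July 12, July 17].
Compare endpoints: A.start < U.start, A.start < U.end, A.end > U.start, A.end < U.end.
That pattern is 'overlaps'.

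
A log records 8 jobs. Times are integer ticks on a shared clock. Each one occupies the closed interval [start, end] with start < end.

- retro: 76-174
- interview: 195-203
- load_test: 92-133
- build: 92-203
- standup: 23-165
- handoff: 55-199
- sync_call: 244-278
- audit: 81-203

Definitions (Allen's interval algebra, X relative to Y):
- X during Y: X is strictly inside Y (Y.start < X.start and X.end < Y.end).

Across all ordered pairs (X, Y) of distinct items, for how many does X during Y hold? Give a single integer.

5

Checking all 56 ordered pairs for relation 'during'; matching pairs in alphabetical order:
(load_test, audit): load_test during audit ✓
(load_test, handoff): load_test during handoff ✓
(load_test, retro): load_test during retro ✓
(load_test, standup): load_test during standup ✓
(retro, handoff): retro during handoff ✓
Count: 5.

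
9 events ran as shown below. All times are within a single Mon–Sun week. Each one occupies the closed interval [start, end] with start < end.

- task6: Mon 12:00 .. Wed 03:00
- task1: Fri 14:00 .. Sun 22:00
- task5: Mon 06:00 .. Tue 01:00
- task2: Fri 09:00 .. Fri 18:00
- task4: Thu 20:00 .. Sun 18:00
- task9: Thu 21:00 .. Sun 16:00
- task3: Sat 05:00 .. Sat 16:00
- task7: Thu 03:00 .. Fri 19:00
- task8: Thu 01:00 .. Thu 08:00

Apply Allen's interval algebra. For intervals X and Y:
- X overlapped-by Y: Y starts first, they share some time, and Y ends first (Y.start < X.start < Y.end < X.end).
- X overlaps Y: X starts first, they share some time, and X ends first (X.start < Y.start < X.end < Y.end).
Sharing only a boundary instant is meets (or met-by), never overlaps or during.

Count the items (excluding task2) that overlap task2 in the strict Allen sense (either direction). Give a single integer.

Target task2 = [Fri 09:00, Fri 18:00].
task1 [Fri 14:00, Sun 22:00] → overlapped-by → counts.
task3 [Sat 05:00, Sat 16:00] → after → no.
task4 [Thu 20:00, Sun 18:00] → contains → no.
task5 [Mon 06:00, Tue 01:00] → before → no.
task6 [Mon 12:00, Wed 03:00] → before → no.
task7 [Thu 03:00, Fri 19:00] → contains → no.
task8 [Thu 01:00, Thu 08:00] → before → no.
task9 [Thu 21:00, Sun 16:00] → contains → no.
Total: 1.

1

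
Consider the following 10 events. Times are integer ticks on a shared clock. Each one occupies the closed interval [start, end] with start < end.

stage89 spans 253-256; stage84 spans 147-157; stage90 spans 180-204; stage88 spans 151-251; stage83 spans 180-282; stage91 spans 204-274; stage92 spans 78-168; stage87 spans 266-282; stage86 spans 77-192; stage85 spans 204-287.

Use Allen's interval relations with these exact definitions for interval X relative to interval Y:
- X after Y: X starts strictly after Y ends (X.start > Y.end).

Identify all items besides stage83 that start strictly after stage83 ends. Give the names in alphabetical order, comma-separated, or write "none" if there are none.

none

Target stage83 = [180, 282].
stage84 [147, 157] → before → no.
stage85 [204, 287] → overlapped-by → no.
stage86 [77, 192] → overlaps → no.
stage87 [266, 282] → finishes → no.
stage88 [151, 251] → overlaps → no.
stage89 [253, 256] → during → no.
stage90 [180, 204] → starts → no.
stage91 [204, 274] → during → no.
stage92 [78, 168] → before → no.
Result: none.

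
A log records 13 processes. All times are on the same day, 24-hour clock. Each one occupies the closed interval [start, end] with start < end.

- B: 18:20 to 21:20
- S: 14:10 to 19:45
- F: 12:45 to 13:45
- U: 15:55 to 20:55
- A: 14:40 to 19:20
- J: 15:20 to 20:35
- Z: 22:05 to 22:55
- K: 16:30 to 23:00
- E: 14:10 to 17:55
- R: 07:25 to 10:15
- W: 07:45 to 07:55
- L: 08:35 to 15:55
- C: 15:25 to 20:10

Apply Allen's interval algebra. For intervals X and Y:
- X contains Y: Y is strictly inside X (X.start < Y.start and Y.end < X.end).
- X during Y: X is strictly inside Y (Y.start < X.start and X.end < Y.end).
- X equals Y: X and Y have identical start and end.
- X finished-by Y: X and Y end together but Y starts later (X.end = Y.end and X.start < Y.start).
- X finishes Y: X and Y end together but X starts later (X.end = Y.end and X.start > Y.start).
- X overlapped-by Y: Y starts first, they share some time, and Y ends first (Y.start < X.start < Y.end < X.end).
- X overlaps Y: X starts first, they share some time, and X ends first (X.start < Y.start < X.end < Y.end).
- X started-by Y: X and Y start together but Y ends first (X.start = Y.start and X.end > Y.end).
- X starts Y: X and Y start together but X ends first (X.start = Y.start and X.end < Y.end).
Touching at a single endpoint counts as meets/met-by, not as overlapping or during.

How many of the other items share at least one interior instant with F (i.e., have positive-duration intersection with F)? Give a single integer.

Target F = [12:45, 13:45].
A [14:40, 19:20] → after → no.
B [18:20, 21:20] → after → no.
C [15:25, 20:10] → after → no.
E [14:10, 17:55] → after → no.
J [15:20, 20:35] → after → no.
K [16:30, 23:00] → after → no.
L [08:35, 15:55] → contains → counts.
R [07:25, 10:15] → before → no.
S [14:10, 19:45] → after → no.
U [15:55, 20:55] → after → no.
W [07:45, 07:55] → before → no.
Z [22:05, 22:55] → after → no.
Total: 1.

1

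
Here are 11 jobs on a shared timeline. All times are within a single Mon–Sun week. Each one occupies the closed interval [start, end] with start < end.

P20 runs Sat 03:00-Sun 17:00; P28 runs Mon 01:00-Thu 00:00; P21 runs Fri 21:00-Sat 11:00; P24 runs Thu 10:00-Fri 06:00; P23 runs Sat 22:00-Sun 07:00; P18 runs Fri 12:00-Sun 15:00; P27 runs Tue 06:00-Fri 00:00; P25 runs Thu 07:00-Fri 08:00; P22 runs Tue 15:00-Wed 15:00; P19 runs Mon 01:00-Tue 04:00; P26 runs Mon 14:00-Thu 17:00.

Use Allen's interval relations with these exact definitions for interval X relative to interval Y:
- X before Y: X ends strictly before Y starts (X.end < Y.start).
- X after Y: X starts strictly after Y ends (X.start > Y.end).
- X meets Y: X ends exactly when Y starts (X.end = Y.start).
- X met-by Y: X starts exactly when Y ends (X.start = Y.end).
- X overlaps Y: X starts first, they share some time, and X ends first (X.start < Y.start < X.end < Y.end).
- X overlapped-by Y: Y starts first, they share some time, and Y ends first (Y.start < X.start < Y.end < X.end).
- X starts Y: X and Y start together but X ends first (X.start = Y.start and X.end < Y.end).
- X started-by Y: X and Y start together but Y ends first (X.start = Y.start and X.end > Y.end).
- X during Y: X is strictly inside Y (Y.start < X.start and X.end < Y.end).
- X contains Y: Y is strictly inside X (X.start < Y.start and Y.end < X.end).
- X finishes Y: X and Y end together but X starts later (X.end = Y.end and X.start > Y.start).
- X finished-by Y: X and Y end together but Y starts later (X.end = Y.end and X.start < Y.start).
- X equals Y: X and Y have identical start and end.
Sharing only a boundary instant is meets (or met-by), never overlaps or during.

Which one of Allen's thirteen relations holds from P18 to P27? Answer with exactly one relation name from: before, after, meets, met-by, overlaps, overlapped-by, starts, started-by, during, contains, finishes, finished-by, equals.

P18 = [Fri 12:00, Sun 15:00]; P27 = [Tue 06:00, Fri 00:00].
Compare endpoints: P18.start > P27.start, P18.start > P27.end, P18.end > P27.start, P18.end > P27.end.
That pattern is 'after'.

after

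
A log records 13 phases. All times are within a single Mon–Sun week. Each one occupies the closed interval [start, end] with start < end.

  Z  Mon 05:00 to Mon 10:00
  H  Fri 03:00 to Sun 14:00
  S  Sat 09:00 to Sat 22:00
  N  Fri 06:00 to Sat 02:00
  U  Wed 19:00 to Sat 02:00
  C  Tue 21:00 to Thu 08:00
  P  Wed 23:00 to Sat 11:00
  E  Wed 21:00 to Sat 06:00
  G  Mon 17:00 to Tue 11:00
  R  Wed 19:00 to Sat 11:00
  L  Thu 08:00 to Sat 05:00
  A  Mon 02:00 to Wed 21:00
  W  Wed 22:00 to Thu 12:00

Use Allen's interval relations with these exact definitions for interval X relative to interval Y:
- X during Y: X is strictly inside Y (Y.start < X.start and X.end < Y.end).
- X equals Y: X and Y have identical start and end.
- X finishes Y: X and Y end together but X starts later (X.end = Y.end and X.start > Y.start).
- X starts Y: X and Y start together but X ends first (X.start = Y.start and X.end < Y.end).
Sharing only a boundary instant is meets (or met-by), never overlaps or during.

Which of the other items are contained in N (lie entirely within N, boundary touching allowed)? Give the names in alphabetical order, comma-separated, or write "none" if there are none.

Target N = [Fri 06:00, Sat 02:00].
A [Mon 02:00, Wed 21:00] → before → no.
C [Tue 21:00, Thu 08:00] → before → no.
E [Wed 21:00, Sat 06:00] → contains → no.
G [Mon 17:00, Tue 11:00] → before → no.
H [Fri 03:00, Sun 14:00] → contains → no.
L [Thu 08:00, Sat 05:00] → contains → no.
P [Wed 23:00, Sat 11:00] → contains → no.
R [Wed 19:00, Sat 11:00] → contains → no.
S [Sat 09:00, Sat 22:00] → after → no.
U [Wed 19:00, Sat 02:00] → finished-by → no.
W [Wed 22:00, Thu 12:00] → before → no.
Z [Mon 05:00, Mon 10:00] → before → no.
Result: none.

none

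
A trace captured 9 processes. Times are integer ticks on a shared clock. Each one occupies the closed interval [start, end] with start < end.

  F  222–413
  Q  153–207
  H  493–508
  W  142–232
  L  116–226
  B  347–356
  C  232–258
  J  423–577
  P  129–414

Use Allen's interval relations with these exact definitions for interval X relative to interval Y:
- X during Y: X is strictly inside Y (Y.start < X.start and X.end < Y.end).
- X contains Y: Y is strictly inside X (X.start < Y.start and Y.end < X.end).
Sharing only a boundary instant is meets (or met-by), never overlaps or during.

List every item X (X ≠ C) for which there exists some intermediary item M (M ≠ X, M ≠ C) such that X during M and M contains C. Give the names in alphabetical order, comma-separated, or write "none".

B, F, Q, W

Target C = [232, 258].
Intermediaries M with M contains C: F, P.
Via F — items with X during F: B.
Via P — items with X during P: B, F, Q, W.
Union: B, F, Q, W.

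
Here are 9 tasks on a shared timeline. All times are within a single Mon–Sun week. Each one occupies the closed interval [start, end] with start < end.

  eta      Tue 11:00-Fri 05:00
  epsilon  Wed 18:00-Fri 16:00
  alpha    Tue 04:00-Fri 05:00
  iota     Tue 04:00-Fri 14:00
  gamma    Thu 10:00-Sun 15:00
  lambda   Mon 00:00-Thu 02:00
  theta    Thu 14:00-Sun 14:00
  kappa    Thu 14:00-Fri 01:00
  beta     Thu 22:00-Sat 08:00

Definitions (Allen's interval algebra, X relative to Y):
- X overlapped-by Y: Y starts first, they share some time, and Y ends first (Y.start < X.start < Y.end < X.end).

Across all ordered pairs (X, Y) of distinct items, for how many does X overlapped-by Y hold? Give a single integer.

Checking all 72 ordered pairs for relation 'overlapped-by'; matching pairs in alphabetical order:
(alpha, lambda): alpha overlapped-by lambda ✓
(beta, alpha): beta overlapped-by alpha ✓
(beta, epsilon): beta overlapped-by epsilon ✓
(beta, eta): beta overlapped-by eta ✓
(beta, iota): beta overlapped-by iota ✓
(beta, kappa): beta overlapped-by kappa ✓
(epsilon, alpha): epsilon overlapped-by alpha ✓
(epsilon, eta): epsilon overlapped-by eta ✓
(epsilon, iota): epsilon overlapped-by iota ✓
(epsilon, lambda): epsilon overlapped-by lambda ✓
(eta, lambda): eta overlapped-by lambda ✓
(gamma, alpha): gamma overlapped-by alpha ✓
(gamma, epsilon): gamma overlapped-by epsilon ✓
(gamma, eta): gamma overlapped-by eta ✓
(gamma, iota): gamma overlapped-by iota ✓
(iota, lambda): iota overlapped-by lambda ✓
(theta, alpha): theta overlapped-by alpha ✓
(theta, epsilon): theta overlapped-by epsilon ✓
(theta, eta): theta overlapped-by eta ✓
(theta, iota): theta overlapped-by iota ✓
Count: 20.

20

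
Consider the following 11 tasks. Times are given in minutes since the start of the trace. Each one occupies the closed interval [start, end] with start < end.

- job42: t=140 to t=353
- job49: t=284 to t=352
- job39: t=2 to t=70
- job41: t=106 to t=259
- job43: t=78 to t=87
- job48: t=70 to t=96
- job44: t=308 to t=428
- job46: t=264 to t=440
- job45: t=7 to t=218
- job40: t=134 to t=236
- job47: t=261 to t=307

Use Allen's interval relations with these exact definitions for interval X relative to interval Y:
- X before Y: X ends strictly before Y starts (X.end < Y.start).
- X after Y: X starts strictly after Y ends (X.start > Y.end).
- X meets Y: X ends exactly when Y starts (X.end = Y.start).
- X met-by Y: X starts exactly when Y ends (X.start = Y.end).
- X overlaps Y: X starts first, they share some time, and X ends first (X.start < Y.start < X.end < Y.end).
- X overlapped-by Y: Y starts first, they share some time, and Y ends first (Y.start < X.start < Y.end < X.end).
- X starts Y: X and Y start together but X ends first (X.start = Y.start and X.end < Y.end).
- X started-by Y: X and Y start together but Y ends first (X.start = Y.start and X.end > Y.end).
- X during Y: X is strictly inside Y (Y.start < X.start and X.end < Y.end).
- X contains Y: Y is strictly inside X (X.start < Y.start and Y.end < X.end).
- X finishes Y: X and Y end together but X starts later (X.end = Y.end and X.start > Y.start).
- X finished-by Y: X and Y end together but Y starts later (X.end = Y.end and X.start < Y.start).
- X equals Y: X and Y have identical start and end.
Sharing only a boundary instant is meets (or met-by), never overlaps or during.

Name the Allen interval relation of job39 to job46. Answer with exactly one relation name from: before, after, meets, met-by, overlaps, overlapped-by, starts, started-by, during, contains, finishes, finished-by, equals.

job39 = [t=2, t=70]; job46 = [t=264, t=440].
Compare endpoints: job39.start < job46.start, job39.start < job46.end, job39.end < job46.start, job39.end < job46.end.
That pattern is 'before'.

before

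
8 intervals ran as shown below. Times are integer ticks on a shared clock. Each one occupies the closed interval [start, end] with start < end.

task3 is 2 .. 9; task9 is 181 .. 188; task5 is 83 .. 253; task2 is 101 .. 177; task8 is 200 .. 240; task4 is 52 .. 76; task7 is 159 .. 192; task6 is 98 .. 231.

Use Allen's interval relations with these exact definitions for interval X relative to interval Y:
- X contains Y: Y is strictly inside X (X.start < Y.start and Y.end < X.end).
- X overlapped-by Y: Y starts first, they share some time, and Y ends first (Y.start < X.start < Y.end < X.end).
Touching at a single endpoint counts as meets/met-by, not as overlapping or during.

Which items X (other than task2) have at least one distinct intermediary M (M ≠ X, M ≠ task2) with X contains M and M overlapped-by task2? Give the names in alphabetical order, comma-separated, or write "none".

Target task2 = [101, 177].
Intermediaries M with M overlapped-by task2: task7.
Via task7 — items with X contains task7: task5, task6.
Union: task5, task6.

task5, task6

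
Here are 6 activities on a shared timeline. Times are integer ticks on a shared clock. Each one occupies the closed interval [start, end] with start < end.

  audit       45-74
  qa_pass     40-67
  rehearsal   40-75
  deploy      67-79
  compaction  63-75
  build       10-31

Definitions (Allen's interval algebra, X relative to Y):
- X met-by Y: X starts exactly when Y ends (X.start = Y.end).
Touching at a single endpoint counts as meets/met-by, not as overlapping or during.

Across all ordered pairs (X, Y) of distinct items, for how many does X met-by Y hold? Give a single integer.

1

Checking all 30 ordered pairs for relation 'met-by'; matching pairs in alphabetical order:
(deploy, qa_pass): deploy met-by qa_pass ✓
Count: 1.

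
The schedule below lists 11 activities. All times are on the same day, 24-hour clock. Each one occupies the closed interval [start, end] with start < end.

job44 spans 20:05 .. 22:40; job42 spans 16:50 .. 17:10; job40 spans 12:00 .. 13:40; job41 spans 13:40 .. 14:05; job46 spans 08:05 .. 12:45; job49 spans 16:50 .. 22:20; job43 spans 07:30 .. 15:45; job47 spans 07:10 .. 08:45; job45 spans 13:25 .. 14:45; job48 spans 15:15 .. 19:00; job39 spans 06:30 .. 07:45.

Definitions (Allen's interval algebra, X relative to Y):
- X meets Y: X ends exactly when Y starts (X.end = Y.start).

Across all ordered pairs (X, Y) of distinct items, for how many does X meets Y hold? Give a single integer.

Checking all 110 ordered pairs for relation 'meets'; matching pairs in alphabetical order:
(job40, job41): job40 meets job41 ✓
Count: 1.

1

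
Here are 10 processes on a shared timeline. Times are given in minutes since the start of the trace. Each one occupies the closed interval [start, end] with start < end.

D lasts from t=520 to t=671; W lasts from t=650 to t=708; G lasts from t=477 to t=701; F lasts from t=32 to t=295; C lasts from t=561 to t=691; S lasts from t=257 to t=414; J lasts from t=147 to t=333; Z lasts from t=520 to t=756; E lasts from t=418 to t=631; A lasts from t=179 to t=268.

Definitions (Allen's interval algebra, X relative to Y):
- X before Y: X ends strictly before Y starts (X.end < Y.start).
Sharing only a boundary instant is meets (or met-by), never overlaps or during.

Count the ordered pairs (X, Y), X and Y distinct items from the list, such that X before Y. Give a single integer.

Checking all 90 ordered pairs for relation 'before'; matching pairs in alphabetical order:
(A, C): A before C ✓
(A, D): A before D ✓
(A, E): A before E ✓
(A, G): A before G ✓
(A, W): A before W ✓
(A, Z): A before Z ✓
(E, W): E before W ✓
(F, C): F before C ✓
(F, D): F before D ✓
(F, E): F before E ✓
(F, G): F before G ✓
(F, W): F before W ✓
(F, Z): F before Z ✓
(J, C): J before C ✓
(J, D): J before D ✓
(J, E): J before E ✓
(J, G): J before G ✓
(J, W): J before W ✓
(J, Z): J before Z ✓
(S, C): S before C ✓
(S, D): S before D ✓
(S, E): S before E ✓
(S, G): S before G ✓
(S, W): S before W ✓
... plus 1 further pairs not listed.
Count: 25.

25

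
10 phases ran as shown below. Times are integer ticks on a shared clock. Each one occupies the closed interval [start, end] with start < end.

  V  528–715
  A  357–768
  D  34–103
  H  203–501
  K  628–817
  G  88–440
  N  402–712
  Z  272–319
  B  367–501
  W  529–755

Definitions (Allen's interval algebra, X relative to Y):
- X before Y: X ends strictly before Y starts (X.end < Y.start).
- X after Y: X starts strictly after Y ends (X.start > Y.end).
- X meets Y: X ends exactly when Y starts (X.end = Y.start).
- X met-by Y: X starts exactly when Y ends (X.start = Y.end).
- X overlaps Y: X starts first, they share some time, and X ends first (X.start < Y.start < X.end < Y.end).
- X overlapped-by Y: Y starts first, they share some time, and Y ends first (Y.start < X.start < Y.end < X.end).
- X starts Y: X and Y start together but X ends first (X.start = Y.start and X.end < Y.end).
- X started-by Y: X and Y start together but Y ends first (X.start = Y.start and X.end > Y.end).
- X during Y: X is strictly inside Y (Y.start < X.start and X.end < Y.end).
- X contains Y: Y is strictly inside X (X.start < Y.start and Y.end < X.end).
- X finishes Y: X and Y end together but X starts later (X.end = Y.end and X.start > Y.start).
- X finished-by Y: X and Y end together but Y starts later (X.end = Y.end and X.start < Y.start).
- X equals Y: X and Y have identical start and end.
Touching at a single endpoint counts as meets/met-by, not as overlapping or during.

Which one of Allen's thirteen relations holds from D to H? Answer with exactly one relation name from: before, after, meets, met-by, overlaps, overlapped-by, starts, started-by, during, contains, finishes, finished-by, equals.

before

D = [34, 103]; H = [203, 501].
Compare endpoints: D.start < H.start, D.start < H.end, D.end < H.start, D.end < H.end.
That pattern is 'before'.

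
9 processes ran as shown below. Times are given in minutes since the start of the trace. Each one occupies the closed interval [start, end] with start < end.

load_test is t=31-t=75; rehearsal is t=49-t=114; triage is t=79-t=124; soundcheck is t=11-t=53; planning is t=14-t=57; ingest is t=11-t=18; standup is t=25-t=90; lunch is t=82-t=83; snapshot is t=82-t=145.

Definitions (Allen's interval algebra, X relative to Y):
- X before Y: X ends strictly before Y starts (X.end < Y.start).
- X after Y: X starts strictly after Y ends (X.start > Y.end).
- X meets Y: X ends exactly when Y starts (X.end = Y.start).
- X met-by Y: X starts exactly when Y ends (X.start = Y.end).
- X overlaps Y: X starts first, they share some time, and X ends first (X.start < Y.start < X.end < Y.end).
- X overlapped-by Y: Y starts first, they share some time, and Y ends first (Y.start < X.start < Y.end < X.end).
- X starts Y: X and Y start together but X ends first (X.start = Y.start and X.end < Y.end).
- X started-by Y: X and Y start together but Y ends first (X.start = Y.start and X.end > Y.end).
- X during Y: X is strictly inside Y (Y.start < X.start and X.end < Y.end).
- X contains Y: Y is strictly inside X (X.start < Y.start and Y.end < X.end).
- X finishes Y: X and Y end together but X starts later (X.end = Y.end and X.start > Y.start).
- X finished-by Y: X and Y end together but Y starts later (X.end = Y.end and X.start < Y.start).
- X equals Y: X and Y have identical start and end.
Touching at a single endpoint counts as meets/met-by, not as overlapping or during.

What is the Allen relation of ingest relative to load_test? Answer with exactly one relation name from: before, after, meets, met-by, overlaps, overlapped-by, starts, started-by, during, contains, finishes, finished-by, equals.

ingest = [t=11, t=18]; load_test = [t=31, t=75].
Compare endpoints: ingest.start < load_test.start, ingest.start < load_test.end, ingest.end < load_test.start, ingest.end < load_test.end.
That pattern is 'before'.

before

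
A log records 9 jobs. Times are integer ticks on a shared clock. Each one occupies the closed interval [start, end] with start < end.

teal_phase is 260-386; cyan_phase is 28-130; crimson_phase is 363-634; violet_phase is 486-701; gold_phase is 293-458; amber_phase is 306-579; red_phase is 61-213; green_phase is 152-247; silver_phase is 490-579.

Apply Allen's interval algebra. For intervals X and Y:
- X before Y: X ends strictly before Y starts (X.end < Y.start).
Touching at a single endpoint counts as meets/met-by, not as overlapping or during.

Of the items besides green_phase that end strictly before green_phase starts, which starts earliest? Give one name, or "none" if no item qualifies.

cyan_phase

Target green_phase = [152, 247].
amber_phase [306, 579] → after → excluded.
crimson_phase [363, 634] → after → excluded.
cyan_phase [28, 130] → before → candidate.
gold_phase [293, 458] → after → excluded.
red_phase [61, 213] → overlaps → excluded.
silver_phase [490, 579] → after → excluded.
teal_phase [260, 386] → after → excluded.
violet_phase [486, 701] → after → excluded.
Among candidates, earliest start is 28 → cyan_phase.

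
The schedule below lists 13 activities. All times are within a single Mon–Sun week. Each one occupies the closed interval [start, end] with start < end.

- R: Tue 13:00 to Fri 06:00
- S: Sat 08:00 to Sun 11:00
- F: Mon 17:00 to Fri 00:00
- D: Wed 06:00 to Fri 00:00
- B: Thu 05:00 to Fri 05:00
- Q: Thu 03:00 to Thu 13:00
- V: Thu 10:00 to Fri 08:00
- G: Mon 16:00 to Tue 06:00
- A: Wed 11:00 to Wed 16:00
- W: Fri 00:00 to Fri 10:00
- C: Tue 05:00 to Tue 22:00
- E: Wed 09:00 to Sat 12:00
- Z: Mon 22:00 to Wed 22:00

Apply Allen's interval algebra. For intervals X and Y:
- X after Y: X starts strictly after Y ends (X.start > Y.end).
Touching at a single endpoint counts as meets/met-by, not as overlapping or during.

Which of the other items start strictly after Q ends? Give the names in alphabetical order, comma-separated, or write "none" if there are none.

S, W

Target Q = [Thu 03:00, Thu 13:00].
A [Wed 11:00, Wed 16:00] → before → no.
B [Thu 05:00, Fri 05:00] → overlapped-by → no.
C [Tue 05:00, Tue 22:00] → before → no.
D [Wed 06:00, Fri 00:00] → contains → no.
E [Wed 09:00, Sat 12:00] → contains → no.
F [Mon 17:00, Fri 00:00] → contains → no.
G [Mon 16:00, Tue 06:00] → before → no.
R [Tue 13:00, Fri 06:00] → contains → no.
S [Sat 08:00, Sun 11:00] → after → yes.
V [Thu 10:00, Fri 08:00] → overlapped-by → no.
W [Fri 00:00, Fri 10:00] → after → yes.
Z [Mon 22:00, Wed 22:00] → before → no.
Result: S, W.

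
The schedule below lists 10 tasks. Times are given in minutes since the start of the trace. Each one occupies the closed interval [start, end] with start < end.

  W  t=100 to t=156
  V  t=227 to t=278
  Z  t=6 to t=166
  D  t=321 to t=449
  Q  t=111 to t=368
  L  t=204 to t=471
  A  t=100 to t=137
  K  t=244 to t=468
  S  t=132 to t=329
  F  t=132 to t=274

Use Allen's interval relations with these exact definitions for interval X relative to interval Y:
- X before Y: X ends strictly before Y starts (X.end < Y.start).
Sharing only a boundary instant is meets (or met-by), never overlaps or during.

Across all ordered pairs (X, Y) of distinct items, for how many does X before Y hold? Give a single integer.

14

Checking all 90 ordered pairs for relation 'before'; matching pairs in alphabetical order:
(A, D): A before D ✓
(A, K): A before K ✓
(A, L): A before L ✓
(A, V): A before V ✓
(F, D): F before D ✓
(V, D): V before D ✓
(W, D): W before D ✓
(W, K): W before K ✓
(W, L): W before L ✓
(W, V): W before V ✓
(Z, D): Z before D ✓
(Z, K): Z before K ✓
(Z, L): Z before L ✓
(Z, V): Z before V ✓
Count: 14.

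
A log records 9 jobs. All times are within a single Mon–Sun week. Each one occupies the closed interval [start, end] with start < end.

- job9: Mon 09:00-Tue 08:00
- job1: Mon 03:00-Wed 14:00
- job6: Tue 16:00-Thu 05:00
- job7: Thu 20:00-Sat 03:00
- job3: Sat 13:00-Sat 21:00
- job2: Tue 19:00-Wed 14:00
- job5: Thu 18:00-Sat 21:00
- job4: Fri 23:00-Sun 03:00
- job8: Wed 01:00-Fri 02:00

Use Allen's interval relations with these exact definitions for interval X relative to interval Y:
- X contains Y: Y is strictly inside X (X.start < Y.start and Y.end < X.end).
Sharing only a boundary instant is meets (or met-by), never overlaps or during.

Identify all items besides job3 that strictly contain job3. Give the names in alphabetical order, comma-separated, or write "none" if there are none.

job4

Target job3 = [Sat 13:00, Sat 21:00].
job1 [Mon 03:00, Wed 14:00] → before → no.
job2 [Tue 19:00, Wed 14:00] → before → no.
job4 [Fri 23:00, Sun 03:00] → contains → yes.
job5 [Thu 18:00, Sat 21:00] → finished-by → no.
job6 [Tue 16:00, Thu 05:00] → before → no.
job7 [Thu 20:00, Sat 03:00] → before → no.
job8 [Wed 01:00, Fri 02:00] → before → no.
job9 [Mon 09:00, Tue 08:00] → before → no.
Result: job4.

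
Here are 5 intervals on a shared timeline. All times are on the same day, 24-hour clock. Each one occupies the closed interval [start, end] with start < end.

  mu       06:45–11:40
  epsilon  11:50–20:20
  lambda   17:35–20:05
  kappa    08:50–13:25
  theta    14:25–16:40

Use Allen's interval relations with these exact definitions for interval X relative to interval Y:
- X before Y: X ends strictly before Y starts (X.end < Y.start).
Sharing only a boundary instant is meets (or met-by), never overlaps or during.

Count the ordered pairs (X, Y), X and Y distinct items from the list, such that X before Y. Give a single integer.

6

Checking all 20 ordered pairs for relation 'before'; matching pairs in alphabetical order:
(kappa, lambda): kappa before lambda ✓
(kappa, theta): kappa before theta ✓
(mu, epsilon): mu before epsilon ✓
(mu, lambda): mu before lambda ✓
(mu, theta): mu before theta ✓
(theta, lambda): theta before lambda ✓
Count: 6.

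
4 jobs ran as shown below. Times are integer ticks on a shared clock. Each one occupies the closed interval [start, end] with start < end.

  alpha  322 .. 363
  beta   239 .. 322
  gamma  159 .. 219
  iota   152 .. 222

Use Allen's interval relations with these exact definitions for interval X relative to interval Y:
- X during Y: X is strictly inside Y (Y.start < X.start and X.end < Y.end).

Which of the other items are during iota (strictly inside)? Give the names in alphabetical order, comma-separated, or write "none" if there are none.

Target iota = [152, 222].
alpha [322, 363] → after → no.
beta [239, 322] → after → no.
gamma [159, 219] → during → yes.
Result: gamma.

gamma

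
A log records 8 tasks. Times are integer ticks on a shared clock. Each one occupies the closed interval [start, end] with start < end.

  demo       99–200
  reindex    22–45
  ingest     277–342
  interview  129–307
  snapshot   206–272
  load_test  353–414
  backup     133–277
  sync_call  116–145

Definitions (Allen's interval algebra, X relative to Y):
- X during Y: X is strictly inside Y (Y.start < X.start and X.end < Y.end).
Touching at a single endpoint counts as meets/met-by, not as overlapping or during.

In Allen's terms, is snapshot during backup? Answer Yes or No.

Yes

snapshot = [206, 272], backup = [133, 277].
Actual relation of snapshot to backup: during.
Asked whether 'during' holds → Yes.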